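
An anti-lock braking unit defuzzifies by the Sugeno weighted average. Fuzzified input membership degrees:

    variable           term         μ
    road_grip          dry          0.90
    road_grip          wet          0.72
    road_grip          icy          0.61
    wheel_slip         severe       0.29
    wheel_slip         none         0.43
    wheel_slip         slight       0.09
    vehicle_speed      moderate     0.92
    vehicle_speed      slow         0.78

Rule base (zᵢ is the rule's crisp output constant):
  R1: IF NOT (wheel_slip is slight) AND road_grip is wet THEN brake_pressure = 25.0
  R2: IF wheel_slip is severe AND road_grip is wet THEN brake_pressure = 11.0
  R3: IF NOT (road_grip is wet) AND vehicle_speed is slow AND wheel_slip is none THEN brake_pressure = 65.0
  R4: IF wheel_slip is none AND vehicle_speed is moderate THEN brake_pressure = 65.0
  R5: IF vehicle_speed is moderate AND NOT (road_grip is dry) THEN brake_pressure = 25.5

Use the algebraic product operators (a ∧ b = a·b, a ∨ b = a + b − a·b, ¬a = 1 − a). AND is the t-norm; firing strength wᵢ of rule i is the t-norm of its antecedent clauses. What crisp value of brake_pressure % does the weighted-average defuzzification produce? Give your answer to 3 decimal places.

R1 (z=25.0): ¬slight=1−0.09=0.91, wet=0.72; AND[a·b] → w = 0.6552
R2 (z=11.0): severe=0.29, wet=0.72; AND[a·b] → w = 0.2088
R3 (z=65.0): ¬wet=1−0.72=0.28, slow=0.78, none=0.43; AND[a·b] → w = 0.0939
R4 (z=65.0): none=0.43, moderate=0.92; AND[a·b] → w = 0.3956
R5 (z=25.5): moderate=0.92, ¬dry=1−0.90=0.10; AND[a·b] → w = 0.0920
Weighted average = (0.6552·25.0 + 0.2088·11.0 + 0.0939·65.0 + 0.3956·65.0 + 0.0920·25.5) / (0.6552 + 0.2088 + 0.0939 + 0.3956 + 0.0920)
  = 52.8411 / 1.4455 = 36.555

36.555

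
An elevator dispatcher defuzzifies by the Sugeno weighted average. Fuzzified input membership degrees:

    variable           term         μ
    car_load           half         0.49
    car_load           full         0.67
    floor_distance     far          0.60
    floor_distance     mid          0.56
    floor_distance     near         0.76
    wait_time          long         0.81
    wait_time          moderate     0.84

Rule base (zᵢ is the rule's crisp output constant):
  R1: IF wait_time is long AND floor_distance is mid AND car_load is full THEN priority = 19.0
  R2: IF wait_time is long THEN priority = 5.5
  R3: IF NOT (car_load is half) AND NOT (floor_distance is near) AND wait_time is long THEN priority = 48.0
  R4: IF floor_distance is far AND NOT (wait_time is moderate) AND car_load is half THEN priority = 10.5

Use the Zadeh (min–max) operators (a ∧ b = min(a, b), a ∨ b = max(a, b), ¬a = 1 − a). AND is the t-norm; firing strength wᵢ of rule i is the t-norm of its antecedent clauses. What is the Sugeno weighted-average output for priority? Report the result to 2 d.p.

15.99

R1 (z=19.0): long=0.81, mid=0.56, full=0.67; AND[min(a, b)] → w = 0.56
R2 (z=5.5): long=0.81 → w = 0.81
R3 (z=48.0): ¬half=1−0.49=0.51, ¬near=1−0.76=0.24, long=0.81; AND[min(a, b)] → w = 0.24
R4 (z=10.5): far=0.60, ¬moderate=1−0.84=0.16, half=0.49; AND[min(a, b)] → w = 0.16
Weighted average = (0.56·19.0 + 0.81·5.5 + 0.24·48.0 + 0.16·10.5) / (0.56 + 0.81 + 0.24 + 0.16)
  = 28.2950 / 1.7700 = 15.99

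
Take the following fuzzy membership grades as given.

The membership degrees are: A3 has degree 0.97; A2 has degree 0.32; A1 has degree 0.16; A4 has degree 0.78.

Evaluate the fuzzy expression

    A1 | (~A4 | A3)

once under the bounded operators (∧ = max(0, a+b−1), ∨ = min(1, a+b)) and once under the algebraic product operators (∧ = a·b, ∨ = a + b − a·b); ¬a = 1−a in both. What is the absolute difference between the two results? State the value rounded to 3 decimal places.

Under bounded:
  ~A4 = 1 − 0.78 = 0.22
  ~A4 | A3 = min(1, a+b) on (0.22, 0.97) = 1.00
  A1 | (~A4 | A3) = min(1, a+b) on (0.16, 1.00) = 1.00
  → value = 1.0000
Under algebraic product:
  ~A4 = 1 − 0.7800 = 0.2200
  ~A4 | A3 = a + b − a·b on (0.2200, 0.9700) = 0.9766
  A1 | (~A4 | A3) = a + b − a·b on (0.1600, 0.9766) = 0.9803
  → value = 0.9803
|1.0000 − 0.9803| = 0.020

0.020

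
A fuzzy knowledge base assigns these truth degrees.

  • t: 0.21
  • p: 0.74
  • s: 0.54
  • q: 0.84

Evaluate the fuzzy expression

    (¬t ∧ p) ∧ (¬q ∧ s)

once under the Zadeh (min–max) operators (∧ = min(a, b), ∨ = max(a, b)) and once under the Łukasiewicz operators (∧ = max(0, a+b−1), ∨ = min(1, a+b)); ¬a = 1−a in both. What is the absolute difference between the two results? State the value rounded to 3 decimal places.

0.160

Under Zadeh (min–max):
  ¬t = 1 − 0.21 = 0.79
  ¬t ∧ p = min(a, b) on (0.79, 0.74) = 0.74
  ¬q = 1 − 0.84 = 0.16
  ¬q ∧ s = min(a, b) on (0.16, 0.54) = 0.16
  (¬t ∧ p) ∧ (¬q ∧ s) = min(a, b) on (0.74, 0.16) = 0.16
  → value = 0.1600
Under Łukasiewicz:
  ¬t = 1 − 0.21 = 0.79
  ¬t ∧ p = max(0, a+b−1) on (0.79, 0.74) = 0.53
  ¬q = 1 − 0.84 = 0.16
  ¬q ∧ s = max(0, a+b−1) on (0.16, 0.54) = 0.00
  (¬t ∧ p) ∧ (¬q ∧ s) = max(0, a+b−1) on (0.53, 0.00) = 0.00
  → value = 0.0000
|0.1600 − 0.0000| = 0.160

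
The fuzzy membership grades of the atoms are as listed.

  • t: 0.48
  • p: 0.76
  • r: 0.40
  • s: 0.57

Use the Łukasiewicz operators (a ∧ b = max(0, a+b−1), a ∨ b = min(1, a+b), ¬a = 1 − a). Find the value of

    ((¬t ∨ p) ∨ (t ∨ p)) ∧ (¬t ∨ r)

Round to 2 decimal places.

0.92

¬t = 1 − 0.48 = 0.52
¬t ∨ p = min(1, a+b) on (0.52, 0.76) = 1.00
t ∨ p = min(1, a+b) on (0.48, 0.76) = 1.00
(¬t ∨ p) ∨ (t ∨ p) = min(1, a+b) on (1.00, 1.00) = 1.00
¬t = 1 − 0.48 = 0.52
¬t ∨ r = min(1, a+b) on (0.52, 0.40) = 0.92
((¬t ∨ p) ∨ (t ∨ p)) ∧ (¬t ∨ r) = max(0, a+b−1) on (1.00, 0.92) = 0.92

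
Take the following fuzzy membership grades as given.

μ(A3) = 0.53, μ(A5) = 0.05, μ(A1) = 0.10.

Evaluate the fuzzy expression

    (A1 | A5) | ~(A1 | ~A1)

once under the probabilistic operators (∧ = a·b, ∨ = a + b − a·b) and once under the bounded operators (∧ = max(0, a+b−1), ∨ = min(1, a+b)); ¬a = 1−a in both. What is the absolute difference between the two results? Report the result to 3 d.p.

Under probabilistic:
  A1 | A5 = a + b − a·b on (0.1000, 0.0500) = 0.1450
  ~A1 = 1 − 0.1000 = 0.9000
  A1 | ~A1 = a + b − a·b on (0.1000, 0.9000) = 0.9100
  ~(A1 | ~A1) = 1 − 0.9100 = 0.0900
  (A1 | A5) | ~(A1 | ~A1) = a + b − a·b on (0.1450, 0.0900) = 0.2219
  → value = 0.2219
Under bounded:
  A1 | A5 = min(1, a+b) on (0.10, 0.05) = 0.15
  ~A1 = 1 − 0.10 = 0.90
  A1 | ~A1 = min(1, a+b) on (0.10, 0.90) = 1.00
  ~(A1 | ~A1) = 1 − 1.00 = 0.00
  (A1 | A5) | ~(A1 | ~A1) = min(1, a+b) on (0.15, 0.00) = 0.15
  → value = 0.1500
|0.2219 − 0.1500| = 0.072

0.072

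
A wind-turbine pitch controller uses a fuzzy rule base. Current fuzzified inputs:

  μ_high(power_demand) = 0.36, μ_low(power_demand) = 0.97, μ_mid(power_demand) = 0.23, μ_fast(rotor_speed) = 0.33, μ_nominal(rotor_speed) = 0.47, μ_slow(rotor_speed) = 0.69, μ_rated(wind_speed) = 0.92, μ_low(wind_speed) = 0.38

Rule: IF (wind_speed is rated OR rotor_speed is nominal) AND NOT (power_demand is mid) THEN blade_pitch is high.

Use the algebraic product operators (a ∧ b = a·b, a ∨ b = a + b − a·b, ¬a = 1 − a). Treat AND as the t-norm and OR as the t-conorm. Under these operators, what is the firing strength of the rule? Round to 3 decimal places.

0.737

firing strength: (rated=0.92 OR nominal=0.47) = 0.9576; AND[a·b] with ¬mid=1−0.23=0.77 → w = 0.7374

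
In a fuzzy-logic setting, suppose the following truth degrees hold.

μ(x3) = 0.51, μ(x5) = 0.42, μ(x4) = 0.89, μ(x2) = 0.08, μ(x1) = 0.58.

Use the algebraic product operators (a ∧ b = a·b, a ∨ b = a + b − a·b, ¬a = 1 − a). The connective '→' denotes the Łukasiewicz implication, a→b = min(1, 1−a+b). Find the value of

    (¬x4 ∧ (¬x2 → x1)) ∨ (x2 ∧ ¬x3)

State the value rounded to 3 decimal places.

¬x4 = 1 − 0.8900 = 0.1100
¬x2 = 1 − 0.0800 = 0.9200
¬x2 → x1  [Łukasiewicz: min(1, 1−a+b)] with a=0.9200, b=0.5800 → 0.6600
¬x4 ∧ (¬x2 → x1) = a·b on (0.1100, 0.6600) = 0.0726
¬x3 = 1 − 0.5100 = 0.4900
x2 ∧ ¬x3 = a·b on (0.0800, 0.4900) = 0.0392
(¬x4 ∧ (¬x2 → x1)) ∨ (x2 ∧ ¬x3) = a + b − a·b on (0.0726, 0.0392) = 0.1090

0.109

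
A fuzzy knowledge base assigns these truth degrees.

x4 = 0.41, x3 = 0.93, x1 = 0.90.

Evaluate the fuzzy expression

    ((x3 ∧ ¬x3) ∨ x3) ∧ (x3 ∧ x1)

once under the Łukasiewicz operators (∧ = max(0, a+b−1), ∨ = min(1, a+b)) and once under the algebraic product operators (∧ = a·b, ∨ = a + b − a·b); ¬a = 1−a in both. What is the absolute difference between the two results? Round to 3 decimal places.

0.022

Under Łukasiewicz:
  ¬x3 = 1 − 0.93 = 0.07
  x3 ∧ ¬x3 = max(0, a+b−1) on (0.93, 0.07) = 0.00
  (x3 ∧ ¬x3) ∨ x3 = min(1, a+b) on (0.00, 0.93) = 0.93
  x3 ∧ x1 = max(0, a+b−1) on (0.93, 0.90) = 0.83
  ((x3 ∧ ¬x3) ∨ x3) ∧ (x3 ∧ x1) = max(0, a+b−1) on (0.93, 0.83) = 0.76
  → value = 0.7600
Under algebraic product:
  ¬x3 = 1 − 0.9300 = 0.0700
  x3 ∧ ¬x3 = a·b on (0.9300, 0.0700) = 0.0651
  (x3 ∧ ¬x3) ∨ x3 = a + b − a·b on (0.0651, 0.9300) = 0.9346
  x3 ∧ x1 = a·b on (0.9300, 0.9000) = 0.8370
  ((x3 ∧ ¬x3) ∨ x3) ∧ (x3 ∧ x1) = a·b on (0.9346, 0.8370) = 0.7822
  → value = 0.7822
|0.7600 − 0.7822| = 0.022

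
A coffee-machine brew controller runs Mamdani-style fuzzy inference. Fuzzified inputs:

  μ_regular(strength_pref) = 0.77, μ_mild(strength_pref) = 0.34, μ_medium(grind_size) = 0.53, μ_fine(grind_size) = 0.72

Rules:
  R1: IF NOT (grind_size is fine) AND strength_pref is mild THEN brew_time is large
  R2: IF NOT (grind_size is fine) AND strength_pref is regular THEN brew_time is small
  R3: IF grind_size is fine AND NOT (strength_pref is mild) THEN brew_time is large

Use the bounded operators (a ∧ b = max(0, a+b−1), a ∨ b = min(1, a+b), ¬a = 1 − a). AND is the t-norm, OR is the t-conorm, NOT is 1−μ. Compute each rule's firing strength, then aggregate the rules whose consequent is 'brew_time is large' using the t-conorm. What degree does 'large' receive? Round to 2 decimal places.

0.38

R1: ¬fine=1−0.72=0.28, mild=0.34; AND[max(0, a+b−1)] → w = 0.00
R2: ¬fine=1−0.72=0.28, regular=0.77; AND[max(0, a+b−1)] → w = 0.05
R3: fine=0.72, ¬mild=1−0.34=0.66; AND[max(0, a+b−1)] → w = 0.38
Rules with consequent 'large': {R1, R3} → strengths 0.00, 0.38
Aggregate via t-conorm [min(1, a+b)]: 0.38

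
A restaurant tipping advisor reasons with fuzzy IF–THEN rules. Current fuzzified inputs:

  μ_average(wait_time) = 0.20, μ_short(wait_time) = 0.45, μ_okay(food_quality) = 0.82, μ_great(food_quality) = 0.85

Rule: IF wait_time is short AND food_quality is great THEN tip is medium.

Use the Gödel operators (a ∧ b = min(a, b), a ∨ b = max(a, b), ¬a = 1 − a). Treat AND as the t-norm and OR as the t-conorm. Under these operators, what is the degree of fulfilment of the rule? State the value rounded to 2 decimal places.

firing strength: short=0.45, great=0.85; AND[min(a, b)] → w = 0.45

0.45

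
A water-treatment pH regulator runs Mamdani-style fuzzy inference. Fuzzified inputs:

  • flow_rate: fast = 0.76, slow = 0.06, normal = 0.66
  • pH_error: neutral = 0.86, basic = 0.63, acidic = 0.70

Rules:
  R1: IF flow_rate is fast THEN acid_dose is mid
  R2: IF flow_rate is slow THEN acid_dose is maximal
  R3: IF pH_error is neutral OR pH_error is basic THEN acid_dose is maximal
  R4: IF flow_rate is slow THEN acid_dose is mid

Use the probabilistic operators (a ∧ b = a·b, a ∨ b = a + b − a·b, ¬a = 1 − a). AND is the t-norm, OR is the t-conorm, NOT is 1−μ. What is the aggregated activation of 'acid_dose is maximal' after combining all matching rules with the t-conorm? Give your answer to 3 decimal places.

0.951

R1: fast=0.76 → w = 0.7600
R2: slow=0.06 → w = 0.0600
R3: neutral=0.86, basic=0.63; OR[a + b − a·b] → w = 0.9482
R4: slow=0.06 → w = 0.0600
Rules with consequent 'maximal': {R2, R3} → strengths 0.0600, 0.9482
Aggregate via t-conorm [a + b − a·b]: 0.9513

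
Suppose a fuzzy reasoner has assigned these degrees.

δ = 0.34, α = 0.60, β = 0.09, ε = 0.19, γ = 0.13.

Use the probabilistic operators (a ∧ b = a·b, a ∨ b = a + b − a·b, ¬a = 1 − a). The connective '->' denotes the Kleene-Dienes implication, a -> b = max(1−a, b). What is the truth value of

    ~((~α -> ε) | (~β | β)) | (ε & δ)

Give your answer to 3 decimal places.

~α = 1 − 0.6000 = 0.4000
~α -> ε  [Kleene-Dienes: max(1−a, b)] with a=0.4000, b=0.1900 → 0.6000
~β = 1 − 0.0900 = 0.9100
~β | β = a + b − a·b on (0.9100, 0.0900) = 0.9181
(~α -> ε) | (~β | β) = a + b − a·b on (0.6000, 0.9181) = 0.9672
~((~α -> ε) | (~β | β)) = 1 − 0.9672 = 0.0328
ε & δ = a·b on (0.1900, 0.3400) = 0.0646
~((~α -> ε) | (~β | β)) | (ε & δ) = a + b − a·b on (0.0328, 0.0646) = 0.0952

0.095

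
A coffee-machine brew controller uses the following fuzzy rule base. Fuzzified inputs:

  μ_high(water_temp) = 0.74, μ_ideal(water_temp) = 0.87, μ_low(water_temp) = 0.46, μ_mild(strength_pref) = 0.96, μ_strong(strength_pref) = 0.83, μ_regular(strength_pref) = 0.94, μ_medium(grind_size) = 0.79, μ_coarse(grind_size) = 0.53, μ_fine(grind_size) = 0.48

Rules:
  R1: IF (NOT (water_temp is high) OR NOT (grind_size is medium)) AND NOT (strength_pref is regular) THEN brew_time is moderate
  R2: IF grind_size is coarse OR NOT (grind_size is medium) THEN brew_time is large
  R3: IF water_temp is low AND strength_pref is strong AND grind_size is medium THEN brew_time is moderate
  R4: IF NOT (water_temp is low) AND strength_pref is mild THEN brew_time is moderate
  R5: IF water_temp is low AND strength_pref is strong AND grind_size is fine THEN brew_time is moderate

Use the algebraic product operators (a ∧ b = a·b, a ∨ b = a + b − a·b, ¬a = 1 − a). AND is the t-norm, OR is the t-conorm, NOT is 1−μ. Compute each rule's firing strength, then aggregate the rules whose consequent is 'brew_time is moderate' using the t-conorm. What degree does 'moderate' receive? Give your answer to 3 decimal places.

0.732

R1: (¬high=1−0.74=0.26 OR ¬medium=1−0.79=0.21) = 0.4154; AND[a·b] with ¬regular=1−0.94=0.06 → w = 0.0249
R2: coarse=0.53, ¬medium=1−0.79=0.21; OR[a + b − a·b] → w = 0.6287
R3: low=0.46, strong=0.83, medium=0.79; AND[a·b] → w = 0.3016
R4: ¬low=1−0.46=0.54, mild=0.96; AND[a·b] → w = 0.5184
R5: low=0.46, strong=0.83, fine=0.48; AND[a·b] → w = 0.1833
Rules with consequent 'moderate': {R1, R3, R4, R5} → strengths 0.0249, 0.3016, 0.5184, 0.1833
Aggregate via t-conorm [a + b − a·b]: 0.7321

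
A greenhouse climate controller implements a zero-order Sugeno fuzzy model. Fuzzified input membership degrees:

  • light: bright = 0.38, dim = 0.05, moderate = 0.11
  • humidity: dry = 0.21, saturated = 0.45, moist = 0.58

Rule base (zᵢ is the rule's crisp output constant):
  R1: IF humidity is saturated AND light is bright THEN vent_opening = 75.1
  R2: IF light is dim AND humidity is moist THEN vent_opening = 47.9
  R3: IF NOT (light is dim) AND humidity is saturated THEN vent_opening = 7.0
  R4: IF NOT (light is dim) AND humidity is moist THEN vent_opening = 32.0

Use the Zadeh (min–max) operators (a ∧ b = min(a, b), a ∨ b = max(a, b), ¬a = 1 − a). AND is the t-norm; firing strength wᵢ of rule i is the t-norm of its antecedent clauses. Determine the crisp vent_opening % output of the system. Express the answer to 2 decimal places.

36.06

R1 (z=75.1): saturated=0.45, bright=0.38; AND[min(a, b)] → w = 0.38
R2 (z=47.9): dim=0.05, moist=0.58; AND[min(a, b)] → w = 0.05
R3 (z=7.0): ¬dim=1−0.05=0.95, saturated=0.45; AND[min(a, b)] → w = 0.45
R4 (z=32.0): ¬dim=1−0.05=0.95, moist=0.58; AND[min(a, b)] → w = 0.58
Weighted average = (0.38·75.1 + 0.05·47.9 + 0.45·7.0 + 0.58·32.0) / (0.38 + 0.05 + 0.45 + 0.58)
  = 52.6430 / 1.4600 = 36.06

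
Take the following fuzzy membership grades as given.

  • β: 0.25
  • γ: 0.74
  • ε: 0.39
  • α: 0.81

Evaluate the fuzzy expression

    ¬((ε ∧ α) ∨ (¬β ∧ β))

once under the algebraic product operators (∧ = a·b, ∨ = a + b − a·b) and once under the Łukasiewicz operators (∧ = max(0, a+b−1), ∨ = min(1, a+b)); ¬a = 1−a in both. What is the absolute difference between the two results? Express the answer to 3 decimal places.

Under algebraic product:
  ε ∧ α = a·b on (0.3900, 0.8100) = 0.3159
  ¬β = 1 − 0.2500 = 0.7500
  ¬β ∧ β = a·b on (0.7500, 0.2500) = 0.1875
  (ε ∧ α) ∨ (¬β ∧ β) = a + b − a·b on (0.3159, 0.1875) = 0.4442
  ¬((ε ∧ α) ∨ (¬β ∧ β)) = 1 − 0.4442 = 0.5558
  → value = 0.5558
Under Łukasiewicz:
  ε ∧ α = max(0, a+b−1) on (0.39, 0.81) = 0.20
  ¬β = 1 − 0.25 = 0.75
  ¬β ∧ β = max(0, a+b−1) on (0.75, 0.25) = 0.00
  (ε ∧ α) ∨ (¬β ∧ β) = min(1, a+b) on (0.20, 0.00) = 0.20
  ¬((ε ∧ α) ∨ (¬β ∧ β)) = 1 − 0.20 = 0.80
  → value = 0.8000
|0.5558 − 0.8000| = 0.244

0.244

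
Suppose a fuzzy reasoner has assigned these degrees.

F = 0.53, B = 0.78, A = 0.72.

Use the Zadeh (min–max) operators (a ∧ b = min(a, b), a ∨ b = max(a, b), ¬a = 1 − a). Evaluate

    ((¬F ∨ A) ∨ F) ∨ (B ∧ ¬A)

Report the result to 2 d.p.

0.72

¬F = 1 − 0.53 = 0.47
¬F ∨ A = max(a, b) on (0.47, 0.72) = 0.72
(¬F ∨ A) ∨ F = max(a, b) on (0.72, 0.53) = 0.72
¬A = 1 − 0.72 = 0.28
B ∧ ¬A = min(a, b) on (0.78, 0.28) = 0.28
((¬F ∨ A) ∨ F) ∨ (B ∧ ¬A) = max(a, b) on (0.72, 0.28) = 0.72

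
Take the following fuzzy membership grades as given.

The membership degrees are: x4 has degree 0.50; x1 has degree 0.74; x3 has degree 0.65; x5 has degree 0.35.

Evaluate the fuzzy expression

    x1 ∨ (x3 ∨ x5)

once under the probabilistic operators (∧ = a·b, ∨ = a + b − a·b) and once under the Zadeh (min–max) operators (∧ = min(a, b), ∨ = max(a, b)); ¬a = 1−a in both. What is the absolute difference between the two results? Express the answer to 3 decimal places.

0.201

Under probabilistic:
  x3 ∨ x5 = a + b − a·b on (0.6500, 0.3500) = 0.7725
  x1 ∨ (x3 ∨ x5) = a + b − a·b on (0.7400, 0.7725) = 0.9408
  → value = 0.9408
Under Zadeh (min–max):
  x3 ∨ x5 = max(a, b) on (0.65, 0.35) = 0.65
  x1 ∨ (x3 ∨ x5) = max(a, b) on (0.74, 0.65) = 0.74
  → value = 0.7400
|0.9408 − 0.7400| = 0.201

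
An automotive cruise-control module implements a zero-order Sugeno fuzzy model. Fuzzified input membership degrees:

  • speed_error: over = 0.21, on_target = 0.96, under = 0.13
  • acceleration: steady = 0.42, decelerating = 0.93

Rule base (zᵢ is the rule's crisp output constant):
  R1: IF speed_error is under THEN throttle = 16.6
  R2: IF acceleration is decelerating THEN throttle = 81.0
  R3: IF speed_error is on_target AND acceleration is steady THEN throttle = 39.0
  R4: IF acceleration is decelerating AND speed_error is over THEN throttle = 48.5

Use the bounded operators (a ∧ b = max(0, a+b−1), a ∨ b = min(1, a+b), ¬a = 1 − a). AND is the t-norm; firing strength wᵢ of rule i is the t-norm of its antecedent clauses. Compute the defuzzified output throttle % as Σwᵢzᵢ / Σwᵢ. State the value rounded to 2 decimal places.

R1 (z=16.6): under=0.13 → w = 0.13
R2 (z=81.0): decelerating=0.93 → w = 0.93
R3 (z=39.0): on_target=0.96, steady=0.42; AND[max(0, a+b−1)] → w = 0.38
R4 (z=48.5): decelerating=0.93, over=0.21; AND[max(0, a+b−1)] → w = 0.14
Weighted average = (0.13·16.6 + 0.93·81.0 + 0.38·39.0 + 0.14·48.5) / (0.13 + 0.93 + 0.38 + 0.14)
  = 99.0980 / 1.5800 = 62.72

62.72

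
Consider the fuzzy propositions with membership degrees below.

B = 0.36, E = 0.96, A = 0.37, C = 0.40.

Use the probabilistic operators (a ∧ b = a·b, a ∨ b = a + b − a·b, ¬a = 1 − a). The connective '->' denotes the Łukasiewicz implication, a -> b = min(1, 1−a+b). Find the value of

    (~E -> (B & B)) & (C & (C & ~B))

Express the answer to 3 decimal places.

~E = 1 − 0.9600 = 0.0400
B & B = a·b on (0.3600, 0.3600) = 0.1296
~E -> (B & B)  [Łukasiewicz: min(1, 1−a+b)] with a=0.0400, b=0.1296 → 1.0000
~B = 1 − 0.3600 = 0.6400
C & ~B = a·b on (0.4000, 0.6400) = 0.2560
C & (C & ~B) = a·b on (0.4000, 0.2560) = 0.1024
(~E -> (B & B)) & (C & (C & ~B)) = a·b on (1.0000, 0.1024) = 0.1024

0.102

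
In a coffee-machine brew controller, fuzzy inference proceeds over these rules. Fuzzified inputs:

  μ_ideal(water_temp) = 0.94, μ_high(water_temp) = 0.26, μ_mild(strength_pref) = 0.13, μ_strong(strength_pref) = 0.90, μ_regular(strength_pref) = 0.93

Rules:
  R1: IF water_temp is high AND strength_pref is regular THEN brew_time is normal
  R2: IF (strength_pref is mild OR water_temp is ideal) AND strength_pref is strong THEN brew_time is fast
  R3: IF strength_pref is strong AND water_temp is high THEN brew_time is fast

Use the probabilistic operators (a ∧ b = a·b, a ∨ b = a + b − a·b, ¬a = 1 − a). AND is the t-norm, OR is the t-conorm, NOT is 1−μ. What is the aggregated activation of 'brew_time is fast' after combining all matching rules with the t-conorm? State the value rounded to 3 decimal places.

R1: high=0.26, regular=0.93; AND[a·b] → w = 0.2418
R2: (mild=0.13 OR ideal=0.94) = 0.9478; AND[a·b] with strong=0.90 → w = 0.8530
R3: strong=0.90, high=0.26; AND[a·b] → w = 0.2340
Rules with consequent 'fast': {R2, R3} → strengths 0.8530, 0.2340
Aggregate via t-conorm [a + b − a·b]: 0.8874

0.887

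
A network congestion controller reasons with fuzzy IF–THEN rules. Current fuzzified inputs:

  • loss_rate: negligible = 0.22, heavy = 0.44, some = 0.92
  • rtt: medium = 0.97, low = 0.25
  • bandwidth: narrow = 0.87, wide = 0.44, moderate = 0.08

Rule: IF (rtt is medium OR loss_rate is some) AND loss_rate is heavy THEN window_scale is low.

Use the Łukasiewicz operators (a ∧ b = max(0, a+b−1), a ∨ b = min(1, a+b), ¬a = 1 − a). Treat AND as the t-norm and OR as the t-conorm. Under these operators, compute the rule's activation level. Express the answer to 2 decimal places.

firing strength: (medium=0.97 OR some=0.92) = 1.00; AND[max(0, a+b−1)] with heavy=0.44 → w = 0.44

0.44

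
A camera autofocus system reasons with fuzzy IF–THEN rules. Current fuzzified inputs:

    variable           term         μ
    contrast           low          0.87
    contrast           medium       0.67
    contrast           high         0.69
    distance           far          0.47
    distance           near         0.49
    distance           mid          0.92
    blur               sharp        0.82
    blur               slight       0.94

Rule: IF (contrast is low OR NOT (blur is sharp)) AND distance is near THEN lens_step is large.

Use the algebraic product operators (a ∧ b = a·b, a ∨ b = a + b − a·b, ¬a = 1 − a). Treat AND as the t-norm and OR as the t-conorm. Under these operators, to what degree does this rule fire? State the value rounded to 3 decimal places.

0.438

firing strength: (low=0.87 OR ¬sharp=1−0.82=0.18) = 0.8934; AND[a·b] with near=0.49 → w = 0.4378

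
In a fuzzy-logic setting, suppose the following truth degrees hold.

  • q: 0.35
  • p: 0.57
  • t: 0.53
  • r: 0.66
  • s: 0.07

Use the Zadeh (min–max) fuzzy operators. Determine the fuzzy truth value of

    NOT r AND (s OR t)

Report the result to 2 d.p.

0.34

NOT r = 1 − 0.66 = 0.34
s OR t = max(a, b) on (0.07, 0.53) = 0.53
NOT r AND (s OR t) = min(a, b) on (0.34, 0.53) = 0.34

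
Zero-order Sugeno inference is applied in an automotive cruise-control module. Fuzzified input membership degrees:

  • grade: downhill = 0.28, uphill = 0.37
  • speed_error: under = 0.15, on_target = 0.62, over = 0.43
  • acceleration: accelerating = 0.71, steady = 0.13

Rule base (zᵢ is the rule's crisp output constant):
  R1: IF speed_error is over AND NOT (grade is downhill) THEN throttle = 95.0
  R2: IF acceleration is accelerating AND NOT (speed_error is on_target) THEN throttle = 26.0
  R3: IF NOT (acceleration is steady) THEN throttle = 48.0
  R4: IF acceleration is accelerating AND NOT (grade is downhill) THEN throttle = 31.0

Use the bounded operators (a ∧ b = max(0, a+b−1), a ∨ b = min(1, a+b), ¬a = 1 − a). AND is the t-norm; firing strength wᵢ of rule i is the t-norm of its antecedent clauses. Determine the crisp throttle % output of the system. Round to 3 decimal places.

R1 (z=95.0): over=0.43, ¬downhill=1−0.28=0.72; AND[max(0, a+b−1)] → w = 0.15
R2 (z=26.0): accelerating=0.71, ¬on_target=1−0.62=0.38; AND[max(0, a+b−1)] → w = 0.09
R3 (z=48.0): ¬steady=1−0.13=0.87 → w = 0.87
R4 (z=31.0): accelerating=0.71, ¬downhill=1−0.28=0.72; AND[max(0, a+b−1)] → w = 0.43
Weighted average = (0.15·95.0 + 0.09·26.0 + 0.87·48.0 + 0.43·31.0) / (0.15 + 0.09 + 0.87 + 0.43)
  = 71.6800 / 1.5400 = 46.545

46.545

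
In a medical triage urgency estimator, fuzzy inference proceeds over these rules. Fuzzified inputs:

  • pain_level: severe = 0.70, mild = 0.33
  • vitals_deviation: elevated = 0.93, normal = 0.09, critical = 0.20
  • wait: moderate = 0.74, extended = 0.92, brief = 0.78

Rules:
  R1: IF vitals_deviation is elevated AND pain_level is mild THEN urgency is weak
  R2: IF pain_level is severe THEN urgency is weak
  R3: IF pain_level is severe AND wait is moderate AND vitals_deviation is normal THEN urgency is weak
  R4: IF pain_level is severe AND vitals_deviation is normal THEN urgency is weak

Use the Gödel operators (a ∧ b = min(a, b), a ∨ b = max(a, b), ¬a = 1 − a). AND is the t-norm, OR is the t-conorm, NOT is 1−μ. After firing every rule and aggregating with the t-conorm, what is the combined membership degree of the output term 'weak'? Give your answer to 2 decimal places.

R1: elevated=0.93, mild=0.33; AND[min(a, b)] → w = 0.33
R2: severe=0.70 → w = 0.70
R3: severe=0.70, moderate=0.74, normal=0.09; AND[min(a, b)] → w = 0.09
R4: severe=0.70, normal=0.09; AND[min(a, b)] → w = 0.09
Rules with consequent 'weak': {R1, R2, R3, R4} → strengths 0.33, 0.70, 0.09, 0.09
Aggregate via t-conorm [max(a, b)]: 0.70

0.70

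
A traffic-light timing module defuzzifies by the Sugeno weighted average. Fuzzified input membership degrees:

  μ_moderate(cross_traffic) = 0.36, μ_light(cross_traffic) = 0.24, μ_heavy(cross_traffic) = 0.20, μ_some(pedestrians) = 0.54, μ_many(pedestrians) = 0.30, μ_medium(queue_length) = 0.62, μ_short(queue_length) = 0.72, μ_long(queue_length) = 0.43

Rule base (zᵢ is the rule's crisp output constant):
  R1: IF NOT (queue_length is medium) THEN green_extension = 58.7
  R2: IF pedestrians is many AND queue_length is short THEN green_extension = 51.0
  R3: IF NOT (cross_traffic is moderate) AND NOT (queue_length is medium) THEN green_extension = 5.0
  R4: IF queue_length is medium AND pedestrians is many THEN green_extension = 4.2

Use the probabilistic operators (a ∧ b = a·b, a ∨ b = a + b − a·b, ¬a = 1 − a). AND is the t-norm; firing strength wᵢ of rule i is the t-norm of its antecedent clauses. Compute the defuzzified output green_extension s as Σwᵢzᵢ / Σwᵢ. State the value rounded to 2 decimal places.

R1 (z=58.7): ¬medium=1−0.62=0.38 → w = 0.3800
R2 (z=51.0): many=0.30, short=0.72; AND[a·b] → w = 0.2160
R3 (z=5.0): ¬moderate=1−0.36=0.64, ¬medium=1−0.62=0.38; AND[a·b] → w = 0.2432
R4 (z=4.2): medium=0.62, many=0.30; AND[a·b] → w = 0.1860
Weighted average = (0.3800·58.7 + 0.2160·51.0 + 0.2432·5.0 + 0.1860·4.2) / (0.3800 + 0.2160 + 0.2432 + 0.1860)
  = 35.3192 / 1.0252 = 34.45

34.45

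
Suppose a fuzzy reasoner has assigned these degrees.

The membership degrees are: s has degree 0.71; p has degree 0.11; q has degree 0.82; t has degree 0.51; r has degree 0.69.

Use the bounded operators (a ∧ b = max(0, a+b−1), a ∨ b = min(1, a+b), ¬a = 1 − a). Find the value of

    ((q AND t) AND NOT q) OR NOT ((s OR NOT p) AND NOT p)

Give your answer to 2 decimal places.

0.11

q AND t = max(0, a+b−1) on (0.82, 0.51) = 0.33
NOT q = 1 − 0.82 = 0.18
(q AND t) AND NOT q = max(0, a+b−1) on (0.33, 0.18) = 0.00
NOT p = 1 − 0.11 = 0.89
s OR NOT p = min(1, a+b) on (0.71, 0.89) = 1.00
NOT p = 1 − 0.11 = 0.89
(s OR NOT p) AND NOT p = max(0, a+b−1) on (1.00, 0.89) = 0.89
NOT ((s OR NOT p) AND NOT p) = 1 − 0.89 = 0.11
((q AND t) AND NOT q) OR NOT ((s OR NOT p) AND NOT p) = min(1, a+b) on (0.00, 0.11) = 0.11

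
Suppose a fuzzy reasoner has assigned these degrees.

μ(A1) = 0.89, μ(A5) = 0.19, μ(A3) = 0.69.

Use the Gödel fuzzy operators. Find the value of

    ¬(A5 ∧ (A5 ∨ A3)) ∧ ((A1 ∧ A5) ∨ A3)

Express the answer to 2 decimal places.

0.69

A5 ∨ A3 = max(a, b) on (0.19, 0.69) = 0.69
A5 ∧ (A5 ∨ A3) = min(a, b) on (0.19, 0.69) = 0.19
¬(A5 ∧ (A5 ∨ A3)) = 1 − 0.19 = 0.81
A1 ∧ A5 = min(a, b) on (0.89, 0.19) = 0.19
(A1 ∧ A5) ∨ A3 = max(a, b) on (0.19, 0.69) = 0.69
¬(A5 ∧ (A5 ∨ A3)) ∧ ((A1 ∧ A5) ∨ A3) = min(a, b) on (0.81, 0.69) = 0.69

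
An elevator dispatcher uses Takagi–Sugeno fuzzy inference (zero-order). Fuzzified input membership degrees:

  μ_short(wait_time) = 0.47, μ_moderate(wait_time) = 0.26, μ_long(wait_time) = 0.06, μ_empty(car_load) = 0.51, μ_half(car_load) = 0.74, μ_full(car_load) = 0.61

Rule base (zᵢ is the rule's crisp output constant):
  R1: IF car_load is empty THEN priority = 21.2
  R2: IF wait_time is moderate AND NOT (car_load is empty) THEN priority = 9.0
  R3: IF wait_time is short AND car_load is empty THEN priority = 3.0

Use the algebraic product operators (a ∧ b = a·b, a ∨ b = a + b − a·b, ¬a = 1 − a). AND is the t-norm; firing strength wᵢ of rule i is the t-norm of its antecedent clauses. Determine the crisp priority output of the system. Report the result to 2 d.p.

14.45

R1 (z=21.2): empty=0.51 → w = 0.5100
R2 (z=9.0): moderate=0.26, ¬empty=1−0.51=0.49; AND[a·b] → w = 0.1274
R3 (z=3.0): short=0.47, empty=0.51; AND[a·b] → w = 0.2397
Weighted average = (0.5100·21.2 + 0.1274·9.0 + 0.2397·3.0) / (0.5100 + 0.1274 + 0.2397)
  = 12.6777 / 0.8771 = 14.45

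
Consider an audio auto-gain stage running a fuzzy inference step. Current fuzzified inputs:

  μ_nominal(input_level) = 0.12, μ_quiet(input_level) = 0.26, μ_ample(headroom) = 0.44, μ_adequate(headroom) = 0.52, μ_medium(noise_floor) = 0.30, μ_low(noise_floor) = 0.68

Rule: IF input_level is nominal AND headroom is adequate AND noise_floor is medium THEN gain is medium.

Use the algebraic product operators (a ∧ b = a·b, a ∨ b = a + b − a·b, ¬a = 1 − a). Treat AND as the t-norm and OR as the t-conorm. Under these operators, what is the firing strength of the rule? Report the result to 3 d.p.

firing strength: nominal=0.12, adequate=0.52, medium=0.30; AND[a·b] → w = 0.0187

0.019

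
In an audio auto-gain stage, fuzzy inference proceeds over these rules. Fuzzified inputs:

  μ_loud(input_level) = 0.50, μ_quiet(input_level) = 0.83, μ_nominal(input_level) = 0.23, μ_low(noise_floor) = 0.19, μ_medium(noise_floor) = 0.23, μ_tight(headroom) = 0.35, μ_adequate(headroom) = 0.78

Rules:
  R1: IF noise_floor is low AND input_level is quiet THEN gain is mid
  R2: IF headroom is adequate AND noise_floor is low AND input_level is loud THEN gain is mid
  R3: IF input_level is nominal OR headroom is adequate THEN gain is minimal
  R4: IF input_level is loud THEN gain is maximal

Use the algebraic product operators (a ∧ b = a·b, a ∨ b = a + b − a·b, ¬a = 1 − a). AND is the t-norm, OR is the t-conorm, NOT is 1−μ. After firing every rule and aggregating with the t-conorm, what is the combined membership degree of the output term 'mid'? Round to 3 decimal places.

R1: low=0.19, quiet=0.83; AND[a·b] → w = 0.1577
R2: adequate=0.78, low=0.19, loud=0.50; AND[a·b] → w = 0.0741
R3: nominal=0.23, adequate=0.78; OR[a + b − a·b] → w = 0.8306
R4: loud=0.50 → w = 0.5000
Rules with consequent 'mid': {R1, R2} → strengths 0.1577, 0.0741
Aggregate via t-conorm [a + b − a·b]: 0.2201

0.220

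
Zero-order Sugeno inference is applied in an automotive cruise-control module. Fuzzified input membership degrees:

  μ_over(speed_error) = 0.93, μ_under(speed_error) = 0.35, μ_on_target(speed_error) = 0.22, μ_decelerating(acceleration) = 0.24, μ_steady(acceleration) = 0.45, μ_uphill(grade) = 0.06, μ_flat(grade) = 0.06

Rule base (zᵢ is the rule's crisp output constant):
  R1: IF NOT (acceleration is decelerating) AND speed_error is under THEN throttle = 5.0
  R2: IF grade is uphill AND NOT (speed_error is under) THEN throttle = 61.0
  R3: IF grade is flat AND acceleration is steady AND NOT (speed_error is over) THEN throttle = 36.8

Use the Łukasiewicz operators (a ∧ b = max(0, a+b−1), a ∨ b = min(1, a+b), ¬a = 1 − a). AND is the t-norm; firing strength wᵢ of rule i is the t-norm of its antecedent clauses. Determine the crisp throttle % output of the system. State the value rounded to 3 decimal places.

R1 (z=5.0): ¬decelerating=1−0.24=0.76, under=0.35; AND[max(0, a+b−1)] → w = 0.11
R2 (z=61.0): uphill=0.06, ¬under=1−0.35=0.65; AND[max(0, a+b−1)] → w = 0.00
R3 (z=36.8): flat=0.06, steady=0.45, ¬over=1−0.93=0.07; AND[max(0, a+b−1)] → w = 0.00
Weighted average = (0.11·5.0 + 0.00·61.0 + 0.00·36.8) / (0.11 + 0.00 + 0.00)
  = 0.5500 / 0.1100 = 5.000

5.000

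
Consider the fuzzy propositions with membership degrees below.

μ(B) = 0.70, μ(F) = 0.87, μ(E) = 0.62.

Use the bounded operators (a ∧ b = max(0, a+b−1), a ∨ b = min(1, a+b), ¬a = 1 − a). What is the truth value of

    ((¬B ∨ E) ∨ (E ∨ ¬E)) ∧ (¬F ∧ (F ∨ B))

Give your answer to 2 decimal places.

¬B = 1 − 0.70 = 0.30
¬B ∨ E = min(1, a+b) on (0.30, 0.62) = 0.92
¬E = 1 − 0.62 = 0.38
E ∨ ¬E = min(1, a+b) on (0.62, 0.38) = 1.00
(¬B ∨ E) ∨ (E ∨ ¬E) = min(1, a+b) on (0.92, 1.00) = 1.00
¬F = 1 − 0.87 = 0.13
F ∨ B = min(1, a+b) on (0.87, 0.70) = 1.00
¬F ∧ (F ∨ B) = max(0, a+b−1) on (0.13, 1.00) = 0.13
((¬B ∨ E) ∨ (E ∨ ¬E)) ∧ (¬F ∧ (F ∨ B)) = max(0, a+b−1) on (1.00, 0.13) = 0.13

0.13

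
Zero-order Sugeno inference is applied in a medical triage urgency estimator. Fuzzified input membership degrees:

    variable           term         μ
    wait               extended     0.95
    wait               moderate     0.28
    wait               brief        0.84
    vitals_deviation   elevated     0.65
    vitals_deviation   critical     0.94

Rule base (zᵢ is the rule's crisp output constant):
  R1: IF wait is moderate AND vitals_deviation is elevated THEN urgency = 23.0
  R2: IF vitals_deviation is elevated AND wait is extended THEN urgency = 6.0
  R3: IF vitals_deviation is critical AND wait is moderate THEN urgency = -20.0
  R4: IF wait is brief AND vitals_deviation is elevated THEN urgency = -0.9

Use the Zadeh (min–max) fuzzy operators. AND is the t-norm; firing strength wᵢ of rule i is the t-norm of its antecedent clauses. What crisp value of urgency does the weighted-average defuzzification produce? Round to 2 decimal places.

2.23

R1 (z=23.0): moderate=0.28, elevated=0.65; AND[min(a, b)] → w = 0.28
R2 (z=6.0): elevated=0.65, extended=0.95; AND[min(a, b)] → w = 0.65
R3 (z=-20.0): critical=0.94, moderate=0.28; AND[min(a, b)] → w = 0.28
R4 (z=-0.9): brief=0.84, elevated=0.65; AND[min(a, b)] → w = 0.65
Weighted average = (0.28·23.0 + 0.65·6.0 + 0.28·-20.0 + 0.65·-0.9) / (0.28 + 0.65 + 0.28 + 0.65)
  = 4.1550 / 1.8600 = 2.23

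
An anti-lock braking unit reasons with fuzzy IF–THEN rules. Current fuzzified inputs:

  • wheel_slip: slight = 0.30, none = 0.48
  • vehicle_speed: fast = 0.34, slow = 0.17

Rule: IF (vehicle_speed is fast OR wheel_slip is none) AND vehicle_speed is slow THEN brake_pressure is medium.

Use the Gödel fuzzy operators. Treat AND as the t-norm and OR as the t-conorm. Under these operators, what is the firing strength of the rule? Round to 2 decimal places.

firing strength: (fast=0.34 OR none=0.48) = 0.48; AND[min(a, b)] with slow=0.17 → w = 0.17

0.17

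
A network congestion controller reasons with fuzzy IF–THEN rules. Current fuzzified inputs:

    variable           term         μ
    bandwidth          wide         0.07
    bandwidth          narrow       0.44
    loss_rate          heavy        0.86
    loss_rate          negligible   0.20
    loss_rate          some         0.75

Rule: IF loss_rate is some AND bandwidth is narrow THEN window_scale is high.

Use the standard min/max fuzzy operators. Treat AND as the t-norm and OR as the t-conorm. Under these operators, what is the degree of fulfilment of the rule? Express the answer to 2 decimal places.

0.44

firing strength: some=0.75, narrow=0.44; AND[min(a, b)] → w = 0.44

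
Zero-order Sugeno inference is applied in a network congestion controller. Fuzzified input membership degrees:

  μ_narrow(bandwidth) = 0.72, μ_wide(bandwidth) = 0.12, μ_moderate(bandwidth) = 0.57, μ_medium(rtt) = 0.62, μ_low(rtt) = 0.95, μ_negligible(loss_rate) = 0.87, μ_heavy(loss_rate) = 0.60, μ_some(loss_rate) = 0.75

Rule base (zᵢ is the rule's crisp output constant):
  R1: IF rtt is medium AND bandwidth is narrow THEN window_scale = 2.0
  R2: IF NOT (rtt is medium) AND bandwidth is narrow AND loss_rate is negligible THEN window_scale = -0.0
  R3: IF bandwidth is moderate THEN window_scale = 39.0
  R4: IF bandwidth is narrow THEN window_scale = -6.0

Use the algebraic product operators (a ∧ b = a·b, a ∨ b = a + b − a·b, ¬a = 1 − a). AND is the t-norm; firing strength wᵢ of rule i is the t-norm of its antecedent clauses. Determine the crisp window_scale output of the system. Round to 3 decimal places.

9.523

R1 (z=2.0): medium=0.62, narrow=0.72; AND[a·b] → w = 0.4464
R2 (z=-0.0): ¬medium=1−0.62=0.38, narrow=0.72, negligible=0.87; AND[a·b] → w = 0.2380
R3 (z=39.0): moderate=0.57 → w = 0.5700
R4 (z=-6.0): narrow=0.72 → w = 0.7200
Weighted average = (0.4464·2.0 + 0.2380·-0.0 + 0.5700·39.0 + 0.7200·-6.0) / (0.4464 + 0.2380 + 0.5700 + 0.7200)
  = 18.8028 / 1.9744 = 9.523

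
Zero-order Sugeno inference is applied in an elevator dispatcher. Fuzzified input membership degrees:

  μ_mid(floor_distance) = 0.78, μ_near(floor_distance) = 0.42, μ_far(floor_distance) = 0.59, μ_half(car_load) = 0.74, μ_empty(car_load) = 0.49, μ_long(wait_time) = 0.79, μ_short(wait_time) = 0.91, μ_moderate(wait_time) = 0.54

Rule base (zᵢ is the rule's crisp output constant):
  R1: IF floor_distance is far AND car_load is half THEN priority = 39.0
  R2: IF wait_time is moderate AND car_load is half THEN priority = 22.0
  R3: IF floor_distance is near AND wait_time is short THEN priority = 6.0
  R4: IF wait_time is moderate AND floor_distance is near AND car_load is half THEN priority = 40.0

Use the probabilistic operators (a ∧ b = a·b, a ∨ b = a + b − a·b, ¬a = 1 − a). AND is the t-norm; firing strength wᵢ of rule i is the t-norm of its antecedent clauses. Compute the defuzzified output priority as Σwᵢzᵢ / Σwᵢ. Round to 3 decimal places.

R1 (z=39.0): far=0.59, half=0.74; AND[a·b] → w = 0.4366
R2 (z=22.0): moderate=0.54, half=0.74; AND[a·b] → w = 0.3996
R3 (z=6.0): near=0.42, short=0.91; AND[a·b] → w = 0.3822
R4 (z=40.0): moderate=0.54, near=0.42, half=0.74; AND[a·b] → w = 0.1678
Weighted average = (0.4366·39.0 + 0.3996·22.0 + 0.3822·6.0 + 0.1678·40.0) / (0.4366 + 0.3996 + 0.3822 + 0.1678)
  = 34.8251 / 1.3862 = 25.122

25.122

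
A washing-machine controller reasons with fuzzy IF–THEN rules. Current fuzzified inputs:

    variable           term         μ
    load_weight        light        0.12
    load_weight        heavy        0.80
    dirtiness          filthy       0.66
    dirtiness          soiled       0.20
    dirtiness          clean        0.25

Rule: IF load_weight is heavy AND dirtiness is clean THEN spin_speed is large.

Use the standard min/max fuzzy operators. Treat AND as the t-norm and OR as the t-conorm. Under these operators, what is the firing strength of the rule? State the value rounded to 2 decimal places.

firing strength: heavy=0.80, clean=0.25; AND[min(a, b)] → w = 0.25

0.25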